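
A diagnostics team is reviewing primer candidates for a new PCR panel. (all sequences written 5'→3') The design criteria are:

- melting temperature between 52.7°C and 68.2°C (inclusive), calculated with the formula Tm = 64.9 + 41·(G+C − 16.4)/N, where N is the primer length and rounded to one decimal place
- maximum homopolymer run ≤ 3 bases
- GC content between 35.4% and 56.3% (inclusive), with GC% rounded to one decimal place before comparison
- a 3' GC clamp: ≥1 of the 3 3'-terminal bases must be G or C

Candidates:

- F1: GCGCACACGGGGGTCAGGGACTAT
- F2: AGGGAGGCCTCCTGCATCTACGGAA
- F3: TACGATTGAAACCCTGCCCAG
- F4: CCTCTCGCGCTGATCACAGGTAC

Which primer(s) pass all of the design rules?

F1 (24 nt, A=5 T=3 G=10 C=6): Tm = 64.9 + 41·(16 − 16.4)/24 = 64.2°C ✓; longest run = 5, exceeds 3 ✗; GC 16/24 = 66.7%, outside 35.4–56.3% ✗; 3' end TAT has 0 G/C, need ≥1 ✗ — fails.
F2 (25 nt, A=6 T=4 G=8 C=7): Tm = 64.9 + 41·(15 − 16.4)/25 = 62.6°C ✓; longest run = 3 ✓; GC 15/25 = 60.0%, outside 35.4–56.3% ✗; 3' end GAA has 1 G/C ✓ — fails.
F3 (21 nt, A=6 T=4 G=4 C=7): Tm = 64.9 + 41·(11 − 16.4)/21 = 54.4°C ✓; longest run = 3 ✓; GC 11/21 = 52.4% ✓; 3' end CAG has 2 G/C ✓ — passes.
F4 (23 nt, A=4 T=5 G=5 C=9): Tm = 64.9 + 41·(14 − 16.4)/23 = 60.6°C ✓; longest run = 2 ✓; GC 14/23 = 60.9%, outside 35.4–56.3% ✗; 3' end TAC has 1 G/C ✓ — fails.

F3 only.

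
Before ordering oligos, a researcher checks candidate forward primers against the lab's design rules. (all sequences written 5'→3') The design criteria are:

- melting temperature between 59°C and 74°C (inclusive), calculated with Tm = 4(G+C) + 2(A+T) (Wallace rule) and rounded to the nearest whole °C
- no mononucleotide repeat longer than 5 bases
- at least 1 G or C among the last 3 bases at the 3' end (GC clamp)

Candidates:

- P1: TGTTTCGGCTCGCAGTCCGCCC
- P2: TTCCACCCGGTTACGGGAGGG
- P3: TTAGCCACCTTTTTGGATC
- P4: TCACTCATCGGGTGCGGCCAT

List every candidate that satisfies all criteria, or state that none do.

P1, P2 and P4.

P1 (22 nt, A=1 T=6 G=6 C=9): Tm = 2·7 + 4·15 = 74°C ✓; longest run = 3 ✓; 3' end CCC has 3 G/C ✓ — passes.
P2 (21 nt, A=3 T=4 G=8 C=6): Tm = 2·7 + 4·14 = 70°C ✓; longest run = 3 ✓; 3' end GGG has 3 G/C ✓ — passes.
P3 (19 nt, A=3 T=8 G=3 C=5): Tm = 2·11 + 4·8 = 54°C, outside 59–74°C ✗; longest run = 5 ✓; 3' end ATC has 1 G/C ✓ — fails.
P4 (21 nt, A=3 T=5 G=6 C=7): Tm = 2·8 + 4·13 = 68°C ✓; longest run = 3 ✓; 3' end CAT has 1 G/C ✓ — passes.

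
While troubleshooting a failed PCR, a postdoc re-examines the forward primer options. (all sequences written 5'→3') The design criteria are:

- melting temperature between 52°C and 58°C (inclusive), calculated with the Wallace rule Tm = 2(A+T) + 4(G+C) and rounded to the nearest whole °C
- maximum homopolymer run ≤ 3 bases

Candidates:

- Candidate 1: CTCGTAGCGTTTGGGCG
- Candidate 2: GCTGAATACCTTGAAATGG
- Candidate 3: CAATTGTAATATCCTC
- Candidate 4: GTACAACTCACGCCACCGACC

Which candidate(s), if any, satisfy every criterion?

Candidate 1 (17 nt, A=1 T=5 G=7 C=4): Tm = 2·6 + 4·11 = 56°C ✓; longest run = 3 ✓ — passes.
Candidate 2 (19 nt, A=6 T=5 G=5 C=3): Tm = 2·11 + 4·8 = 54°C ✓; longest run = 3 ✓ — passes.
Candidate 3 (16 nt, A=5 T=6 G=1 C=4): Tm = 2·11 + 4·5 = 42°C, outside 52–58°C ✗; longest run = 2 ✓ — fails.
Candidate 4 (21 nt, A=6 T=2 G=3 C=10): Tm = 2·8 + 4·13 = 68°C, outside 52–58°C ✗; longest run = 2 ✓ — fails.

Candidate 1 and Candidate 2.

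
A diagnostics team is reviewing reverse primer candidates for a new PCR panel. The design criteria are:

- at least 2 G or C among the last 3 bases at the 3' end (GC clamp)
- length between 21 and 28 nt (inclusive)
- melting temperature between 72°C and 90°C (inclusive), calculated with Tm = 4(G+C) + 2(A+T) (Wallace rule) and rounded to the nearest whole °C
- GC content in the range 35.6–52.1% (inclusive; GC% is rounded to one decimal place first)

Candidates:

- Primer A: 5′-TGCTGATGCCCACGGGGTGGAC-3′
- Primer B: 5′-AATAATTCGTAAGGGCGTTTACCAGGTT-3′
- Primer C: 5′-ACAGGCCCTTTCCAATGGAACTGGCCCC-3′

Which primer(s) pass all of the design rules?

Primer A (22 nt, A=3 T=4 G=9 C=6): 3' end GAC has 2 G/C ✓; length 22 ✓; Tm = 2·7 + 4·15 = 74°C ✓; GC 15/22 = 68.2%, outside 35.6–52.1% ✗ — fails.
Primer B (28 nt, A=8 T=9 G=7 C=4): 3' end GTT has 1 G/C, need ≥2 ✗; length 28 ✓; Tm = 2·17 + 4·11 = 78°C ✓; GC 11/28 = 39.3% ✓ — fails.
Primer C (28 nt, A=6 T=5 G=6 C=11): 3' end CCC has 3 G/C ✓; length 28 ✓; Tm = 2·11 + 4·17 = 90°C ✓; GC 17/28 = 60.7%, outside 35.6–52.1% ✗ — fails.

None of the candidates satisfy all criteria.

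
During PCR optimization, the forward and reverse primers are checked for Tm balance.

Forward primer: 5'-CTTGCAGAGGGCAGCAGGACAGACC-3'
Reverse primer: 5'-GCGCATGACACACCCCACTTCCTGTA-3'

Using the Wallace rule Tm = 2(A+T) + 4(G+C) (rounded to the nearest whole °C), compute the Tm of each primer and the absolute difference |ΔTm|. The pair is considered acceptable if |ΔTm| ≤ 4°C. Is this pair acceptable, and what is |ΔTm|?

|ΔTm| = 0°C; the pair is acceptable.

Forward: A=7 T=2 G=9 C=7 → Tm = 2·9 + 4·16 = 82°C.
Reverse: A=6 T=5 G=4 C=11 → Tm = 2·11 + 4·15 = 82°C.
|ΔTm| = |82 − 82| = 0°C, ≤ 4°C.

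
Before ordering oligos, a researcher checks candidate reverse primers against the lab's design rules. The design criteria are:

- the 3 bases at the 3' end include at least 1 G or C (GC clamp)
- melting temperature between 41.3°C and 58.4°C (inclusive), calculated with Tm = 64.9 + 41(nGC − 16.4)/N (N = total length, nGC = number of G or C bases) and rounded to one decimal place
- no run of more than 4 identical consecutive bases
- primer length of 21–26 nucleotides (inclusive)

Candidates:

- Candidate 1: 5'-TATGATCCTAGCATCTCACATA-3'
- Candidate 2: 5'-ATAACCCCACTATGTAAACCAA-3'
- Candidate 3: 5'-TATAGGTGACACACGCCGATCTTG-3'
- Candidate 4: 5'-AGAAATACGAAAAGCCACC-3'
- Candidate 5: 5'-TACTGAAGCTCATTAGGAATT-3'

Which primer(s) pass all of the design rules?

Candidate 1 (22 nt, A=7 T=7 G=2 C=6): 3' end ATA has 0 G/C, need ≥1 ✗; Tm = 64.9 + 41·(8 − 16.4)/22 = 49.2°C ✓; longest run = 2 ✓; length 22 ✓ — fails.
Candidate 2 (22 nt, A=10 T=4 G=1 C=7): 3' end CAA has 1 G/C ✓; Tm = 64.9 + 41·(8 − 16.4)/22 = 49.2°C ✓; longest run = 4 ✓; length 22 ✓ — passes.
Candidate 3 (24 nt, A=6 T=6 G=6 C=6): 3' end TTG has 1 G/C ✓; Tm = 64.9 + 41·(12 − 16.4)/24 = 57.4°C ✓; longest run = 2 ✓; length 24 ✓ — passes.
Candidate 4 (19 nt, A=10 T=1 G=3 C=5): 3' end ACC has 2 G/C ✓; Tm = 64.9 + 41·(8 − 16.4)/19 = 46.8°C ✓; longest run = 4 ✓; length 19, outside 21–26 ✗ — fails.
Candidate 5 (21 nt, A=7 T=7 G=4 C=3): 3' end ATT has 0 G/C, need ≥1 ✗; Tm = 64.9 + 41·(7 − 16.4)/21 = 46.5°C ✓; longest run = 2 ✓; length 21 ✓ — fails.

Candidate 2 and Candidate 3.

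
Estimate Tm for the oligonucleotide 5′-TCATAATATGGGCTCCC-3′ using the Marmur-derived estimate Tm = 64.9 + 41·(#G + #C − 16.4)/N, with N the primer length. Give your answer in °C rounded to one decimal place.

44.6°C

Base counts: A=4, T=5, G=3, C=5; G+C = 8, N = 17.
Tm = 64.9 + 41·(8 − 16.4)/17 = 64.9 + -344.40/17 = 44.6°C.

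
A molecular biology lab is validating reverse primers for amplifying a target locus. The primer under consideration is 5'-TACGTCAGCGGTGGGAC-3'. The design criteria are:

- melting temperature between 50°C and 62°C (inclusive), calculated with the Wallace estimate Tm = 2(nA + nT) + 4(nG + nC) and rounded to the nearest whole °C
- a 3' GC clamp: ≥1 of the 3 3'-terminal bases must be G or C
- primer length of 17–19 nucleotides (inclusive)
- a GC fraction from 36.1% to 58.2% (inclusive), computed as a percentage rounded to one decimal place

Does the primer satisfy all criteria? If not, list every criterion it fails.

Fails: GC content.

Base counts: A=3, T=3, G=7, C=4 (length 17).
Tm: Tm = 2·6 + 4·11 = 56°C ✓
GC clamp: 3' end GAC has 2 G/C ✓
length: length 17 ✓
GC content: GC 11/17 = 64.7%, outside 36.1–58.2% ✗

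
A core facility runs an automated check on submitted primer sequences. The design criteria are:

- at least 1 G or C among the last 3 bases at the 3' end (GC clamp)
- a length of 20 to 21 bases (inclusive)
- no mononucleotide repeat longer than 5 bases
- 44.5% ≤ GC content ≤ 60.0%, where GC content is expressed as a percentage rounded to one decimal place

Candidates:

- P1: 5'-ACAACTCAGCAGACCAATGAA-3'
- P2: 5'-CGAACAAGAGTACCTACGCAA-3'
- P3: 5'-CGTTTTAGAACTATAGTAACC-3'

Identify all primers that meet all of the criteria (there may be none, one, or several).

P1 (21 nt, A=10 T=2 G=3 C=6): 3' end GAA has 1 G/C ✓; length 21 ✓; longest run = 2 ✓; GC 9/21 = 42.9%, outside 44.5–60.0% ✗ — fails.
P2 (21 nt, A=9 T=2 G=4 C=6): 3' end CAA has 1 G/C ✓; length 21 ✓; longest run = 2 ✓; GC 10/21 = 47.6% ✓ — passes.
P3 (21 nt, A=7 T=7 G=3 C=4): 3' end ACC has 2 G/C ✓; length 21 ✓; longest run = 4 ✓; GC 7/21 = 33.3%, outside 44.5–60.0% ✗ — fails.

P2 only.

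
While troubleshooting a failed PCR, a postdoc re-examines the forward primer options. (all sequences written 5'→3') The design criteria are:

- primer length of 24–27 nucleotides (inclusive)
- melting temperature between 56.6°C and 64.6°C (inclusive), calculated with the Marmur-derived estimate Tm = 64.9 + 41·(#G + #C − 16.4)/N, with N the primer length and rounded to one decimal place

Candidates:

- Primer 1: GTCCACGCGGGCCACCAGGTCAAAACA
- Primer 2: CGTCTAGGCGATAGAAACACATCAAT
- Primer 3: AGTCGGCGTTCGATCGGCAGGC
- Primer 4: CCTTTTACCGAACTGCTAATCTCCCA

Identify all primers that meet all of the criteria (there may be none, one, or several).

Primer 4 only.

Primer 1 (27 nt, A=8 T=2 G=7 C=10): length 27 ✓; Tm = 64.9 + 41·(17 − 16.4)/27 = 65.8°C, outside 56.6–64.6°C ✗ — fails.
Primer 2 (26 nt, A=10 T=5 G=5 C=6): length 26 ✓; Tm = 64.9 + 41·(11 − 16.4)/26 = 56.4°C, outside 56.6–64.6°C ✗ — fails.
Primer 3 (22 nt, A=3 T=4 G=9 C=6): length 22, outside 24–27 ✗; Tm = 64.9 + 41·(15 − 16.4)/22 = 62.3°C ✓ — fails.
Primer 4 (26 nt, A=6 T=8 G=2 C=10): length 26 ✓; Tm = 64.9 + 41·(12 − 16.4)/26 = 58.0°C ✓ — passes.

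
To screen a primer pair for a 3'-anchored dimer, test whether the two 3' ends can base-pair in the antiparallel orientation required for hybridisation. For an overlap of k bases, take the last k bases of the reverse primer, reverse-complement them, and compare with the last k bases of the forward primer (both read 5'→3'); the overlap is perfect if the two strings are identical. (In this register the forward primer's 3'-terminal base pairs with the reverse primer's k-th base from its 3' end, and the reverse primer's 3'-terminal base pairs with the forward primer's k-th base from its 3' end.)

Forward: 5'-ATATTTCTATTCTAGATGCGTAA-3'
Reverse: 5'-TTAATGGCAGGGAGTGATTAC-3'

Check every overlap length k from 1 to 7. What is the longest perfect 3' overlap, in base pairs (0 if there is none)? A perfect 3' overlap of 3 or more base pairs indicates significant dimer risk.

Longest perfect overlap: 4 complementary base pairs; significant dimer risk (threshold 3).

Last 7 bases (5'→3') — forward …TGCGTAA, reverse …TGATTAC.
Reverse complement of the reverse primer's last 7 bases: GTAATCA; its first k bases are the reverse complement of the reverse primer's last k bases, so a perfect k-base overlap needs the forward primer's last k bases to equal them.
Comparing (forward last k vs required): k=1: A vs G ✗; k=2: AA vs GT ✗; k=3: TAA vs GTA ✗; k=4: GTAA vs GTAA ✓; k=5: CGTAA vs GTAAT ✗; k=6: GCGTAA vs GTAATC ✗; k=7: TGCGTAA vs GTAATCA ✗.
Only k = 4 is perfect, so the longest perfect 3' overlap is 4.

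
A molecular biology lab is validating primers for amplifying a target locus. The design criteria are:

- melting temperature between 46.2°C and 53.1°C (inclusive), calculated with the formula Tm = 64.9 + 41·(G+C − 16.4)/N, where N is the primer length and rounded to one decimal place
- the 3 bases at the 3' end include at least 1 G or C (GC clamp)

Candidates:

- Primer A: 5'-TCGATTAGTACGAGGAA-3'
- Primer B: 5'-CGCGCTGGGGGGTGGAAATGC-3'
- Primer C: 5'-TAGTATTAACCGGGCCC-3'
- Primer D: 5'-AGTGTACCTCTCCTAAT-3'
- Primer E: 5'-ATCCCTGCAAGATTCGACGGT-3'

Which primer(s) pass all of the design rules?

Primer A (17 nt, A=6 T=4 G=5 C=2): Tm = 64.9 + 41·(7 − 16.4)/17 = 42.2°C, outside 46.2–53.1°C ✗; 3' end GAA has 1 G/C ✓ — fails.
Primer B (21 nt, A=3 T=3 G=11 C=4): Tm = 64.9 + 41·(15 − 16.4)/21 = 62.2°C, outside 46.2–53.1°C ✗; 3' end TGC has 2 G/C ✓ — fails.
Primer C (17 nt, A=4 T=4 G=4 C=5): Tm = 64.9 + 41·(9 − 16.4)/17 = 47.1°C ✓; 3' end CCC has 3 G/C ✓ — passes.
Primer D (17 nt, A=4 T=6 G=2 C=5): Tm = 64.9 + 41·(7 − 16.4)/17 = 42.2°C, outside 46.2–53.1°C ✗; 3' end AAT has 0 G/C, need ≥1 ✗ — fails.
Primer E (21 nt, A=5 T=5 G=5 C=6): Tm = 64.9 + 41·(11 − 16.4)/21 = 54.4°C, outside 46.2–53.1°C ✗; 3' end GGT has 2 G/C ✓ — fails.

Primer C only.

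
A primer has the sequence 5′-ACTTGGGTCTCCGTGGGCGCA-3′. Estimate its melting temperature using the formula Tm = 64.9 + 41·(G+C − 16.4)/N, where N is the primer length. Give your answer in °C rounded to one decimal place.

Base counts: A=2, T=5, G=8, C=6; G+C = 14, N = 21.
Tm = 64.9 + 41·(14 − 16.4)/21 = 64.9 + -98.40/21 = 60.2°C.

60.2°C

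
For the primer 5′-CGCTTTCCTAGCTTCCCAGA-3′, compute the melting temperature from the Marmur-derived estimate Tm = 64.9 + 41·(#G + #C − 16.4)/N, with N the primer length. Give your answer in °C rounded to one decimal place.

53.8°C

Base counts: A=3, T=6, G=3, C=8; G+C = 11, N = 20.
Tm = 64.9 + 41·(11 − 16.4)/20 = 64.9 + -221.40/20 = 53.8°C.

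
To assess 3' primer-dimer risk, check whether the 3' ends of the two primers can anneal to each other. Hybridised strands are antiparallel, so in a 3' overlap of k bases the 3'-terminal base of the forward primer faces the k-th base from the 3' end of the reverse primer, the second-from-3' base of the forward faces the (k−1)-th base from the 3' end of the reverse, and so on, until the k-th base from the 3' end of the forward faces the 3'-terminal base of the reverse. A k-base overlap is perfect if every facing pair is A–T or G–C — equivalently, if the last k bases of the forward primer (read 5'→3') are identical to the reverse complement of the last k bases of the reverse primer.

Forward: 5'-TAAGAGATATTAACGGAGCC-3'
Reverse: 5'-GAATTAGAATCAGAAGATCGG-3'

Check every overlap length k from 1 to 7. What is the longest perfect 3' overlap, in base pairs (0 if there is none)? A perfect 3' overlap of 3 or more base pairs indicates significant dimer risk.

Last 7 bases (5'→3') — forward …CGGAGCC, reverse …AGATCGG.
Reverse complement of the reverse primer's last 7 bases: CCGATCT; its first k bases are the reverse complement of the reverse primer's last k bases, so a perfect k-base overlap needs the forward primer's last k bases to equal them.
Comparing (forward last k vs required): k=1: C vs C ✓; k=2: CC vs CC ✓; k=3: GCC vs CCG ✗; k=4: AGCC vs CCGA ✗; k=5: GAGCC vs CCGAT ✗; k=6: GGAGCC vs CCGATC ✗; k=7: CGGAGCC vs CCGATCT ✗.
Perfect overlaps at k = 1, 2; the largest is 2.

Longest perfect overlap: 2 complementary base pairs; below the dimer-risk threshold (threshold 3).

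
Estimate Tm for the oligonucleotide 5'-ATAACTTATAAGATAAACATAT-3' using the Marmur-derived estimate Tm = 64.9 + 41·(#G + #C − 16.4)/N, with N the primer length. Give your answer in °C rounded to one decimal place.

39.9°C

Base counts: A=12, T=7, G=1, C=2; G+C = 3, N = 22.
Tm = 64.9 + 41·(3 − 16.4)/22 = 64.9 + -549.40/22 = 39.9°C.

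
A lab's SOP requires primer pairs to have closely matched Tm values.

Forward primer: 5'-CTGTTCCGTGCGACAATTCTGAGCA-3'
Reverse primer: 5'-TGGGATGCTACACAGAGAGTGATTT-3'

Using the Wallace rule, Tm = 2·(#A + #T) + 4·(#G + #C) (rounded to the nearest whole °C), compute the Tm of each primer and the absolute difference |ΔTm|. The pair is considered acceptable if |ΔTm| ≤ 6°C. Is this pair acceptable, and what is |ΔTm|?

|ΔTm| = 4°C; the pair is acceptable.

Forward: A=5 T=7 G=6 C=7 → Tm = 2·12 + 4·13 = 76°C.
Reverse: A=7 T=7 G=8 C=3 → Tm = 2·14 + 4·11 = 72°C.
|ΔTm| = |76 − 72| = 4°C, ≤ 6°C.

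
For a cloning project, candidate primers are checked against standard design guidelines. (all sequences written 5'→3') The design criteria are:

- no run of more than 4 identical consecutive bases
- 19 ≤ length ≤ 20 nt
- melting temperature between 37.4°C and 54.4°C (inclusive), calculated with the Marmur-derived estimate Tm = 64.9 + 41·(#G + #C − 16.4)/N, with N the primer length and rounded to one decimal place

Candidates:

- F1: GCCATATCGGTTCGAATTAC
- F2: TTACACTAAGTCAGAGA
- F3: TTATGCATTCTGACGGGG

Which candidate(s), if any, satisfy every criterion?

F1 (20 nt, A=5 T=6 G=4 C=5): longest run = 2 ✓; length 20 ✓; Tm = 64.9 + 41·(9 − 16.4)/20 = 49.7°C ✓ — passes.
F2 (17 nt, A=7 T=4 G=3 C=3): longest run = 2 ✓; length 17, outside 19–20 ✗; Tm = 64.9 + 41·(6 − 16.4)/17 = 39.8°C ✓ — fails.
F3 (18 nt, A=3 T=6 G=6 C=3): longest run = 4 ✓; length 18, outside 19–20 ✗; Tm = 64.9 + 41·(9 − 16.4)/18 = 48.0°C ✓ — fails.

F1 only.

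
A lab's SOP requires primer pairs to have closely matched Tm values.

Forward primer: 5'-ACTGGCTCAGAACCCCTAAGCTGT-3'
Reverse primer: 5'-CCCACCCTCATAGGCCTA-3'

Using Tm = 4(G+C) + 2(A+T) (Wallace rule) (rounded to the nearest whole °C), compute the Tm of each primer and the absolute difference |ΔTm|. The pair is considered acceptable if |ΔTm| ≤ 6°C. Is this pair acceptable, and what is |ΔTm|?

Forward: A=6 T=5 G=5 C=8 → Tm = 2·11 + 4·13 = 74°C.
Reverse: A=4 T=3 G=2 C=9 → Tm = 2·7 + 4·11 = 58°C.
|ΔTm| = |74 − 58| = 16°C, > 6°C.

|ΔTm| = 16°C; the pair is not acceptable.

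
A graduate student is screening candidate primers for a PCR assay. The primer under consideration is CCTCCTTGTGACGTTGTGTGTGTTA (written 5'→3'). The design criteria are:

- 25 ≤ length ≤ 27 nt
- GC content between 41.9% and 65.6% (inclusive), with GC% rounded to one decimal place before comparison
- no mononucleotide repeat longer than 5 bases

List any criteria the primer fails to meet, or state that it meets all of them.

Base counts: A=2, T=11, G=7, C=5 (length 25).
length: length 25 ✓
GC content: GC 12/25 = 48.0% ✓
homopolymer run: longest run = 2 ✓

Meets all criteria.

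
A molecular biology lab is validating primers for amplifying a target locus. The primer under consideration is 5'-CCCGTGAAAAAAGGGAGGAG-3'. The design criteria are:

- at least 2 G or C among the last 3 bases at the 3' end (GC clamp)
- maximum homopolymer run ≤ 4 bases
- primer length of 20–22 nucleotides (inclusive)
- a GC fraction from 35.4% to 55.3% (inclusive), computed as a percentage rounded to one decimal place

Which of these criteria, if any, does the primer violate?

Fails: homopolymer run.

Base counts: A=8, T=1, G=8, C=3 (length 20).
GC clamp: 3' end GAG has 2 G/C ✓
homopolymer run: longest run = 6, exceeds 4 ✗
length: length 20 ✓
GC content: GC 11/20 = 55.0% ✓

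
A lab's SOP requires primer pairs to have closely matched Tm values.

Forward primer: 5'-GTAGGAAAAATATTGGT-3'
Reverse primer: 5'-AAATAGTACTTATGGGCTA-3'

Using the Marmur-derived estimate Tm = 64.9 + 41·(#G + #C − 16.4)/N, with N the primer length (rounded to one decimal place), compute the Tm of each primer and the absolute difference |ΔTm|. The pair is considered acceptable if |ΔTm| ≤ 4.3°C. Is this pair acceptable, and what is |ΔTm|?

Forward: G+C = 5, N = 17 → Tm = 64.9 + 41·(5 − 16.4)/17 = 37.4°C.
Reverse: G+C = 6, N = 19 → Tm = 64.9 + 41·(6 − 16.4)/19 = 42.5°C.
|ΔTm| = |37.4 − 42.5| = 5.1°C, > 4.3°C.

|ΔTm| = 5.1°C; the pair is not acceptable.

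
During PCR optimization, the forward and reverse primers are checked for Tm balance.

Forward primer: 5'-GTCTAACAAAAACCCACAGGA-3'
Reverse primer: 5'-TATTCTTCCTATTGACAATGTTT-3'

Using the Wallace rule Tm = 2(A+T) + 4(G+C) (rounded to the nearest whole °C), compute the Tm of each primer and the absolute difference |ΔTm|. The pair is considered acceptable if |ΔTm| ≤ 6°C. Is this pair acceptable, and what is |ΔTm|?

|ΔTm| = 2°C; the pair is acceptable.

Forward: A=10 T=2 G=3 C=6 → Tm = 2·12 + 4·9 = 60°C.
Reverse: A=5 T=12 G=2 C=4 → Tm = 2·17 + 4·6 = 58°C.
|ΔTm| = |60 − 58| = 2°C, ≤ 6°C.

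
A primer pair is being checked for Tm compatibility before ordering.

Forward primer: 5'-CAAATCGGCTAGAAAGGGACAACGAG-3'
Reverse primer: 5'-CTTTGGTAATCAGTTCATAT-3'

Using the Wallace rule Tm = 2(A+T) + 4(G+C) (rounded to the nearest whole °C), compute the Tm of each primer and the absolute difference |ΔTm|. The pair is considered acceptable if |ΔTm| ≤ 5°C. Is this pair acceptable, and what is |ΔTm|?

|ΔTm| = 26°C; the pair is not acceptable.

Forward: A=11 T=2 G=8 C=5 → Tm = 2·13 + 4·13 = 78°C.
Reverse: A=5 T=9 G=3 C=3 → Tm = 2·14 + 4·6 = 52°C.
|ΔTm| = |78 − 52| = 26°C, > 5°C.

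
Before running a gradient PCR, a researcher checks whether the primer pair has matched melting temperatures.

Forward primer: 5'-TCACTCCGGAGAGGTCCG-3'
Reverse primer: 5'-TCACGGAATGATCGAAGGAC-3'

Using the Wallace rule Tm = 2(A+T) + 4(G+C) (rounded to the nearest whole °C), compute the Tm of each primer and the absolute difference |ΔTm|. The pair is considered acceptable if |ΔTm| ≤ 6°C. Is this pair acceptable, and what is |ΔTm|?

Forward: A=3 T=3 G=6 C=6 → Tm = 2·6 + 4·12 = 60°C.
Reverse: A=7 T=3 G=6 C=4 → Tm = 2·10 + 4·10 = 60°C.
|ΔTm| = |60 − 60| = 0°C, ≤ 6°C.

|ΔTm| = 0°C; the pair is acceptable.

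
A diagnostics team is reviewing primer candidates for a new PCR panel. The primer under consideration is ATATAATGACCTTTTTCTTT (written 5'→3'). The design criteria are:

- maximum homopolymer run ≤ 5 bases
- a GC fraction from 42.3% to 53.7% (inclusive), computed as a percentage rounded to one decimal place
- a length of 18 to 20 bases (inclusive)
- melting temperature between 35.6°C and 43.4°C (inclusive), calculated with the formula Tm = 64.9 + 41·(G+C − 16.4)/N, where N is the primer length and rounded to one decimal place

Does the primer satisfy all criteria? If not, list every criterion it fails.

Base counts: A=5, T=11, G=1, C=3 (length 20).
homopolymer run: longest run = 5 ✓
GC content: GC 4/20 = 20.0%, outside 42.3–53.7% ✗
length: length 20 ✓
Tm: Tm = 64.9 + 41·(4 − 16.4)/20 = 39.5°C ✓

Fails: GC content.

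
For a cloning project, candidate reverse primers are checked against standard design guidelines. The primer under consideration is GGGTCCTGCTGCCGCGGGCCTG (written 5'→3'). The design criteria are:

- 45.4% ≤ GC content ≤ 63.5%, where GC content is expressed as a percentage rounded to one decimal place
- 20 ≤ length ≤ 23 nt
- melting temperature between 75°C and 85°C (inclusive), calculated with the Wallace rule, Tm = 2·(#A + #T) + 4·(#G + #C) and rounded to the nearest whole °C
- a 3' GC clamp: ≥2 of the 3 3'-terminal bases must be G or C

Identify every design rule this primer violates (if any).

Base counts: A=0, T=4, G=10, C=8 (length 22).
GC content: GC 18/22 = 81.8%, outside 45.4–63.5% ✗
length: length 22 ✓
Tm: Tm = 2·4 + 4·18 = 80°C ✓
GC clamp: 3' end CTG has 2 G/C ✓

Fails: GC content.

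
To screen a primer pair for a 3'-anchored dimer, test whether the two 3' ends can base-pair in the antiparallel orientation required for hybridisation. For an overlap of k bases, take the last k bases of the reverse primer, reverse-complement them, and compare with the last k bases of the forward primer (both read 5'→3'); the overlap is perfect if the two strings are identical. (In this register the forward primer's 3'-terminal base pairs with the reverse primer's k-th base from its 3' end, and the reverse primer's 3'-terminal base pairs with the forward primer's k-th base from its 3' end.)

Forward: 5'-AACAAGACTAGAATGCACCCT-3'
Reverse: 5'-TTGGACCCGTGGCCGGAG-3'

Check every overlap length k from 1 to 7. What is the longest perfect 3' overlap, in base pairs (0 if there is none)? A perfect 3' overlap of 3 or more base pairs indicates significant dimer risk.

Last 7 bases (5'→3') — forward …GCACCCT, reverse …GCCGGAG.
Reverse complement of the reverse primer's last 7 bases: CTCCGGC; its first k bases are the reverse complement of the reverse primer's last k bases, so a perfect k-base overlap needs the forward primer's last k bases to equal them.
Comparing (forward last k vs required): k=1: T vs C ✗; k=2: CT vs CT ✓; k=3: CCT vs CTC ✗; k=4: CCCT vs CTCC ✗; k=5: ACCCT vs CTCCG ✗; k=6: CACCCT vs CTCCGG ✗; k=7: GCACCCT vs CTCCGGC ✗.
Only k = 2 is perfect, so the longest perfect 3' overlap is 2.

Longest perfect overlap: 2 complementary base pairs; below the dimer-risk threshold (threshold 3).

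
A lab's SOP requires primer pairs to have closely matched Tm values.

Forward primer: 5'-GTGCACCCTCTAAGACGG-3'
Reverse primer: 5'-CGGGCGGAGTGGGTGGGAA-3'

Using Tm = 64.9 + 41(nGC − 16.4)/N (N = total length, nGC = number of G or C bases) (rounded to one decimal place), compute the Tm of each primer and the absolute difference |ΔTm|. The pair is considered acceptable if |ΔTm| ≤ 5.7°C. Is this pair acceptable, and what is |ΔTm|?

|ΔTm| = 7.1°C; the pair is not acceptable.

Forward: G+C = 11, N = 18 → Tm = 64.9 + 41·(11 − 16.4)/18 = 52.6°C.
Reverse: G+C = 14, N = 19 → Tm = 64.9 + 41·(14 − 16.4)/19 = 59.7°C.
|ΔTm| = |52.6 − 59.7| = 7.1°C, > 5.7°C.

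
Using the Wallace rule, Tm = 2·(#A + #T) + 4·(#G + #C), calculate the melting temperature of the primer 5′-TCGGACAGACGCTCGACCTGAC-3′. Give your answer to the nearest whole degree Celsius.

Base counts: A=5, T=3, G=6, C=8 (length 22).
Tm = 2·(5+3) + 4·(6+8) = 2·8 + 4·14 = 16 + 56 = 72°C.

72°C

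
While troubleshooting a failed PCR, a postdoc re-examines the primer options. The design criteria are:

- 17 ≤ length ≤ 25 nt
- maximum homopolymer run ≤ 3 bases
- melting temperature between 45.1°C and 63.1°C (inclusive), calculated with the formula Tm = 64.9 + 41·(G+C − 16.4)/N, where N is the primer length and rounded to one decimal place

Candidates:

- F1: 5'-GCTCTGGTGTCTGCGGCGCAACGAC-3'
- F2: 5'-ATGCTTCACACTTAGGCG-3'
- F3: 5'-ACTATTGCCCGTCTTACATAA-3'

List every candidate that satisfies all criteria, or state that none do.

F2 and F3.

F1 (25 nt, A=3 T=5 G=9 C=8): length 25 ✓; longest run = 2 ✓; Tm = 64.9 + 41·(17 − 16.4)/25 = 65.9°C, outside 45.1–63.1°C ✗ — fails.
F2 (18 nt, A=4 T=5 G=4 C=5): length 18 ✓; longest run = 2 ✓; Tm = 64.9 + 41·(9 − 16.4)/18 = 48.0°C ✓ — passes.
F3 (21 nt, A=6 T=7 G=2 C=6): length 21 ✓; longest run = 3 ✓; Tm = 64.9 + 41·(8 − 16.4)/21 = 48.5°C ✓ — passes.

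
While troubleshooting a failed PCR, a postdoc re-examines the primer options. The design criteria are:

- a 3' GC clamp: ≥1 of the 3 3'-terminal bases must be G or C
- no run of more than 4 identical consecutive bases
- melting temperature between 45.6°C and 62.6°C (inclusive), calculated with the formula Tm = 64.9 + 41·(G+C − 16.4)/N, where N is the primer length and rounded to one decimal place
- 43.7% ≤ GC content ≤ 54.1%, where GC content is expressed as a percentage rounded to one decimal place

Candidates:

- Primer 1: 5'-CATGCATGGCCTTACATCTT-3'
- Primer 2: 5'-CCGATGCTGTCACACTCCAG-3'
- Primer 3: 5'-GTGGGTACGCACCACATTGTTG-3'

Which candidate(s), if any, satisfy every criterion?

Primer 1 (20 nt, A=4 T=7 G=3 C=6): 3' end CTT has 1 G/C ✓; longest run = 2 ✓; Tm = 64.9 + 41·(9 − 16.4)/20 = 49.7°C ✓; GC 9/20 = 45.0% ✓ — passes.
Primer 2 (20 nt, A=4 T=4 G=4 C=8): 3' end CAG has 2 G/C ✓; longest run = 2 ✓; Tm = 64.9 + 41·(12 − 16.4)/20 = 55.9°C ✓; GC 12/20 = 60.0%, outside 43.7–54.1% ✗ — fails.
Primer 3 (22 nt, A=4 T=6 G=7 C=5): 3' end TTG has 1 G/C ✓; longest run = 3 ✓; Tm = 64.9 + 41·(12 − 16.4)/22 = 56.7°C ✓; GC 12/22 = 54.5%, outside 43.7–54.1% ✗ — fails.

Primer 1 only.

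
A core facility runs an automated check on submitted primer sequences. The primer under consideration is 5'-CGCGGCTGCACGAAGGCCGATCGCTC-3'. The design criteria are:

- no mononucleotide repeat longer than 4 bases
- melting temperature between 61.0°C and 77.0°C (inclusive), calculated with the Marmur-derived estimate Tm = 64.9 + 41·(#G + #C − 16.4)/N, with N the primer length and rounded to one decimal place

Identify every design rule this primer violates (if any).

Base counts: A=4, T=3, G=9, C=10 (length 26).
homopolymer run: longest run = 2 ✓
Tm: Tm = 64.9 + 41·(19 − 16.4)/26 = 69.0°C ✓

Meets all criteria.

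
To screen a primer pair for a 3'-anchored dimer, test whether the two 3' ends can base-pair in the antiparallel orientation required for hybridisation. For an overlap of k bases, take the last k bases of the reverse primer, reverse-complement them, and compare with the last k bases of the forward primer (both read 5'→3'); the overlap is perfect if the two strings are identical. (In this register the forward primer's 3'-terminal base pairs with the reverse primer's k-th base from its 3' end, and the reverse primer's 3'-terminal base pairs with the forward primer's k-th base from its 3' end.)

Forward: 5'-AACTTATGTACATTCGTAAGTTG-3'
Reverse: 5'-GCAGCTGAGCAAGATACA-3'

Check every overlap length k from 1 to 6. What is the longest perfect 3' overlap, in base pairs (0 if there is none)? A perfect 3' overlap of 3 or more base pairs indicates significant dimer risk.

Last 6 bases (5'→3') — forward …AAGTTG, reverse …GATACA.
Reverse complement of the reverse primer's last 6 bases: TGTATC; its first k bases are the reverse complement of the reverse primer's last k bases, so a perfect k-base overlap needs the forward primer's last k bases to equal them.
Comparing (forward last k vs required): k=1: G vs T ✗; k=2: TG vs TG ✓; k=3: TTG vs TGT ✗; k=4: GTTG vs TGTA ✗; k=5: AGTTG vs TGTAT ✗; k=6: AAGTTG vs TGTATC ✗.
Only k = 2 is perfect, so the longest perfect 3' overlap is 2.

Longest perfect overlap: 2 complementary base pairs; below the dimer-risk threshold (threshold 3).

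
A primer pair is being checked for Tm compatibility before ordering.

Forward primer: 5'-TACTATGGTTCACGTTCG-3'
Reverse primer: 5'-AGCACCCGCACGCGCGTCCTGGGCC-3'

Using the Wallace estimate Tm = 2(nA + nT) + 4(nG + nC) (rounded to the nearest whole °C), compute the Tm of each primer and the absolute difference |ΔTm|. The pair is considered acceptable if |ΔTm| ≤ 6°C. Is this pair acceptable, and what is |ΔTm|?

|ΔTm| = 38°C; the pair is not acceptable.

Forward: A=3 T=7 G=4 C=4 → Tm = 2·10 + 4·8 = 52°C.
Reverse: A=3 T=2 G=8 C=12 → Tm = 2·5 + 4·20 = 90°C.
|ΔTm| = |52 − 90| = 38°C, > 6°C.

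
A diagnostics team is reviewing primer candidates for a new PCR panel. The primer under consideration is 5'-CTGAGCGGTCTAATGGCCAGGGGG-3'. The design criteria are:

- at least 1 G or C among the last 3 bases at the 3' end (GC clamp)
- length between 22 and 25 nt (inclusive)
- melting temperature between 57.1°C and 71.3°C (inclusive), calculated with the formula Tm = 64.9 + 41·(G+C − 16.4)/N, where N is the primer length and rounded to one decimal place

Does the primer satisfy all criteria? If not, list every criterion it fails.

Meets all criteria.

Base counts: A=4, T=4, G=11, C=5 (length 24).
GC clamp: 3' end GGG has 3 G/C ✓
length: length 24 ✓
Tm: Tm = 64.9 + 41·(16 − 16.4)/24 = 64.2°C ✓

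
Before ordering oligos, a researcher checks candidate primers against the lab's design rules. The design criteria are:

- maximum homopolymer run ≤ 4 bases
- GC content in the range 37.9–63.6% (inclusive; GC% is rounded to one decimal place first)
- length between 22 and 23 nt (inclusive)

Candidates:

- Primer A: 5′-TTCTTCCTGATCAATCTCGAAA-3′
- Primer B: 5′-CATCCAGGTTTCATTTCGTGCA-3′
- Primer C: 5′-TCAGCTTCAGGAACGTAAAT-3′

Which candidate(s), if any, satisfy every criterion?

Primer A (22 nt, A=6 T=8 G=2 C=6): longest run = 3 ✓; GC 8/22 = 36.4%, outside 37.9–63.6% ✗; length 22 ✓ — fails.
Primer B (22 nt, A=4 T=8 G=4 C=6): longest run = 3 ✓; GC 10/22 = 45.5% ✓; length 22 ✓ — passes.
Primer C (20 nt, A=7 T=5 G=4 C=4): longest run = 3 ✓; GC 8/20 = 40.0% ✓; length 20, outside 22–23 ✗ — fails.

Primer B only.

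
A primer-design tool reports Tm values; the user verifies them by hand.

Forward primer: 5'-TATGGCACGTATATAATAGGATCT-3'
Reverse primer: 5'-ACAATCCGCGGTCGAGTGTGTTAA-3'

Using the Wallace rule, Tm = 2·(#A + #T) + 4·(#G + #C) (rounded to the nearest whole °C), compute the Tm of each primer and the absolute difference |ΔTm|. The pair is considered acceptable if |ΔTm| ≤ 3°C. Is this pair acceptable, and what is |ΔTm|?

|ΔTm| = 8°C; the pair is not acceptable.

Forward: A=8 T=8 G=5 C=3 → Tm = 2·16 + 4·8 = 64°C.
Reverse: A=6 T=6 G=7 C=5 → Tm = 2·12 + 4·12 = 72°C.
|ΔTm| = |64 − 72| = 8°C, > 3°C.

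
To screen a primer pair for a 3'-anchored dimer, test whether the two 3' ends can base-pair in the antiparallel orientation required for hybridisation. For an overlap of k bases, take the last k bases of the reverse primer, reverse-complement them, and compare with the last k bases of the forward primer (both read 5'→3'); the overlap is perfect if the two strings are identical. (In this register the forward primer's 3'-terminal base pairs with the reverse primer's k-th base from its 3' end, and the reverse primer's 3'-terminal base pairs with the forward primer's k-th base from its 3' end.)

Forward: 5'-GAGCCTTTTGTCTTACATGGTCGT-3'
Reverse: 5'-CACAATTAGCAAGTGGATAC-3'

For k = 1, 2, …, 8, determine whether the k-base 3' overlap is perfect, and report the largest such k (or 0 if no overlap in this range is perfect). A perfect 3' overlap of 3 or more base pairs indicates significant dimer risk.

Last 8 bases (5'→3') — forward …ATGGTCGT, reverse …GTGGATAC.
Reverse complement of the reverse primer's last 8 bases: GTATCCAC; its first k bases are the reverse complement of the reverse primer's last k bases, so a perfect k-base overlap needs the forward primer's last k bases to equal them.
Comparing (forward last k vs required): k=1: T vs G ✗; k=2: GT vs GT ✓; k=3: CGT vs GTA ✗; k=4: TCGT vs GTAT ✗; k=5: GTCGT vs GTATC ✗; k=6: GGTCGT vs GTATCC ✗; k=7: TGGTCGT vs GTATCCA ✗; k=8: ATGGTCGT vs GTATCCAC ✗.
Only k = 2 is perfect, so the longest perfect 3' overlap is 2.

Longest perfect overlap: 2 complementary base pairs; below the dimer-risk threshold (threshold 3).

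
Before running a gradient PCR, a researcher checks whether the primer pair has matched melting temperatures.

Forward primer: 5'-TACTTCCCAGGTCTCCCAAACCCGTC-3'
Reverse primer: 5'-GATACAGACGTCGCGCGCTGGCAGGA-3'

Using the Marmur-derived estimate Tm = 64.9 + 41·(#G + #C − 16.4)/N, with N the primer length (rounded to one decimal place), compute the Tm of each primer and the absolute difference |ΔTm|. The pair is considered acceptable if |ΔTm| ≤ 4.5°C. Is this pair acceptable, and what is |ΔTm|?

|ΔTm| = 3.1°C; the pair is acceptable.

Forward: G+C = 15, N = 26 → Tm = 64.9 + 41·(15 − 16.4)/26 = 62.7°C.
Reverse: G+C = 17, N = 26 → Tm = 64.9 + 41·(17 − 16.4)/26 = 65.8°C.
|ΔTm| = |62.7 − 65.8| = 3.1°C, ≤ 4.5°C.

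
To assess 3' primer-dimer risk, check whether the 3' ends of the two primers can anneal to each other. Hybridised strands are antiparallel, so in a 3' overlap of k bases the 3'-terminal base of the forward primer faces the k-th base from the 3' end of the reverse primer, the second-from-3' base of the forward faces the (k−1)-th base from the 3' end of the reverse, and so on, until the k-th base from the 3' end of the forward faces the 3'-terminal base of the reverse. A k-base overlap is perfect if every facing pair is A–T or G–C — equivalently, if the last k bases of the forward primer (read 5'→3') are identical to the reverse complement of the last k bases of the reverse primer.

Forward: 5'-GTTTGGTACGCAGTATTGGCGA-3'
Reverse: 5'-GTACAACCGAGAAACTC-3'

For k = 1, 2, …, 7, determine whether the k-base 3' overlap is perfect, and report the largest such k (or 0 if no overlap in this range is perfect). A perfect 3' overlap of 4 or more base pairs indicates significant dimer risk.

Longest perfect overlap: 2 complementary base pairs; below the dimer-risk threshold (threshold 4).

Last 7 bases (5'→3') — forward …TTGGCGA, reverse …GAAACTC.
Reverse complement of the reverse primer's last 7 bases: GAGTTTC; its first k bases are the reverse complement of the reverse primer's last k bases, so a perfect k-base overlap needs the forward primer's last k bases to equal them.
Comparing (forward last k vs required): k=1: A vs G ✗; k=2: GA vs GA ✓; k=3: CGA vs GAG ✗; k=4: GCGA vs GAGT ✗; k=5: GGCGA vs GAGTT ✗; k=6: TGGCGA vs GAGTTT ✗; k=7: TTGGCGA vs GAGTTTC ✗.
Only k = 2 is perfect, so the longest perfect 3' overlap is 2.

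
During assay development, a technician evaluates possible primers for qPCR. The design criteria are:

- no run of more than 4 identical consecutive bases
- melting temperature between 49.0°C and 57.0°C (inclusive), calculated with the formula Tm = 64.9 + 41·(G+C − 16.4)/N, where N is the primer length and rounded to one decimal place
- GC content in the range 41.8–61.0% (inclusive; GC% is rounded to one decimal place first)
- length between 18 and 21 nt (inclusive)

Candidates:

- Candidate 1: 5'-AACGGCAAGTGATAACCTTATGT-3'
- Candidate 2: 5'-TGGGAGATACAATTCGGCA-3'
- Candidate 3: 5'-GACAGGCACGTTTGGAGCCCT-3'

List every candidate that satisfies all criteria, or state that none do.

None of the candidates satisfy all criteria.

Candidate 1 (23 nt, A=8 T=6 G=5 C=4): longest run = 2 ✓; Tm = 64.9 + 41·(9 − 16.4)/23 = 51.7°C ✓; GC 9/23 = 39.1%, outside 41.8–61.0% ✗; length 23, outside 18–21 ✗ — fails.
Candidate 2 (19 nt, A=6 T=4 G=6 C=3): longest run = 3 ✓; Tm = 64.9 + 41·(9 − 16.4)/19 = 48.9°C, outside 49.0–57.0°C ✗; GC 9/19 = 47.4% ✓; length 19 ✓ — fails.
Candidate 3 (21 nt, A=4 T=4 G=7 C=6): longest run = 3 ✓; Tm = 64.9 + 41·(13 − 16.4)/21 = 58.3°C, outside 49.0–57.0°C ✗; GC 13/21 = 61.9%, outside 41.8–61.0% ✗; length 21 ✓ — fails.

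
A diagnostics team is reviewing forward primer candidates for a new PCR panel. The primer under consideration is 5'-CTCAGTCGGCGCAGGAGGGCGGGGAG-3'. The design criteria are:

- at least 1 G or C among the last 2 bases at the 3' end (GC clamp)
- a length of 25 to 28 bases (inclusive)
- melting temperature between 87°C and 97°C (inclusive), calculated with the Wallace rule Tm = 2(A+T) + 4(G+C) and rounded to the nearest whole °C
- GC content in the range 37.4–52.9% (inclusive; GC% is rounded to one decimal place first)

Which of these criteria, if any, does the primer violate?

Fails: GC content.

Base counts: A=4, T=2, G=14, C=6 (length 26).
GC clamp: 3' end AG has 1 G/C ✓
length: length 26 ✓
Tm: Tm = 2·6 + 4·20 = 92°C ✓
GC content: GC 20/26 = 76.9%, outside 37.4–52.9% ✗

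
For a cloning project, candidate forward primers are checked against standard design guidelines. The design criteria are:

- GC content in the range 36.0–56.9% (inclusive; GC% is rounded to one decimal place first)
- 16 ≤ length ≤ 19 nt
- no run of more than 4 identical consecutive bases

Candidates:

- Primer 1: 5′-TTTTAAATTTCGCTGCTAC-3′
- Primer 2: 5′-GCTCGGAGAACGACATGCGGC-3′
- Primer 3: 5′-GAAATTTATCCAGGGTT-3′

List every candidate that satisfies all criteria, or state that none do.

None of the candidates satisfy all criteria.

Primer 1 (19 nt, A=4 T=9 G=2 C=4): GC 6/19 = 31.6%, outside 36.0–56.9% ✗; length 19 ✓; longest run = 4 ✓ — fails.
Primer 2 (21 nt, A=5 T=2 G=8 C=6): GC 14/21 = 66.7%, outside 36.0–56.9% ✗; length 21, outside 16–19 ✗; longest run = 2 ✓ — fails.
Primer 3 (17 nt, A=5 T=6 G=4 C=2): GC 6/17 = 35.3%, outside 36.0–56.9% ✗; length 17 ✓; longest run = 3 ✓ — fails.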